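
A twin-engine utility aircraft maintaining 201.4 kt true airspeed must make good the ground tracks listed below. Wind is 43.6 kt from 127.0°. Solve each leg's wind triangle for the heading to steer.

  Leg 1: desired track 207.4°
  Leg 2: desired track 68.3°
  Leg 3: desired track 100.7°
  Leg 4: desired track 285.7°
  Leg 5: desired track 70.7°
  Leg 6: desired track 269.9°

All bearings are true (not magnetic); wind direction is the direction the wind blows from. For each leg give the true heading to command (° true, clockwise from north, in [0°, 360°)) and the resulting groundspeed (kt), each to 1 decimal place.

Leg 1: heading=195.1°, groundspeed=189.5 kt
Leg 2: heading=79.0°, groundspeed=175.3 kt
Leg 3: heading=106.2°, groundspeed=161.4 kt
Leg 4: heading=281.2°, groundspeed=241.4 kt
Leg 5: heading=81.1°, groundspeed=173.9 kt
Leg 6: heading=262.4°, groundspeed=234.5 kt

Leg 1: desired track 207.4°; wind correction -12.3° → command heading 195.1°, groundspeed 189.5 kt
Leg 2: desired track 68.3°; wind correction +10.7° → command heading 79.0°, groundspeed 175.3 kt
Leg 3: desired track 100.7°; wind correction +5.5° → command heading 106.2°, groundspeed 161.4 kt
Leg 4: desired track 285.7°; wind correction -4.5° → command heading 281.2°, groundspeed 241.4 kt
Leg 5: desired track 70.7°; wind correction +10.4° → command heading 81.1°, groundspeed 173.9 kt
Leg 6: desired track 269.9°; wind correction -7.5° → command heading 262.4°, groundspeed 234.5 kt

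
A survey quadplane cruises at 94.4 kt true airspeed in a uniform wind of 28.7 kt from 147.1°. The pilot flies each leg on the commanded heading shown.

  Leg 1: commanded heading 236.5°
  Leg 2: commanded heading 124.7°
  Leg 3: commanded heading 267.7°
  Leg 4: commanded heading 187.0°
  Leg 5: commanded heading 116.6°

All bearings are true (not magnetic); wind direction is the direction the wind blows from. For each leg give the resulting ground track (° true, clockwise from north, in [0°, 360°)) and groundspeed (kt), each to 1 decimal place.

Leg 1: track=253.5°, groundspeed=98.4 kt
Leg 2: track=115.5°, groundspeed=68.7 kt
Leg 3: track=280.5°, groundspeed=111.8 kt
Leg 4: track=201.3°, groundspeed=74.7 kt
Leg 5: track=104.8°, groundspeed=71.2 kt

Leg 1: heading 236.5°; drift +17.0° → track 253.5°, groundspeed 98.4 kt
Leg 2: heading 124.7°; drift -9.2° → track 115.5°, groundspeed 68.7 kt
Leg 3: heading 267.7°; drift +12.8° → track 280.5°, groundspeed 111.8 kt
Leg 4: heading 187.0°; drift +14.3° → track 201.3°, groundspeed 74.7 kt
Leg 5: heading 116.6°; drift -11.8° → track 104.8°, groundspeed 71.2 kt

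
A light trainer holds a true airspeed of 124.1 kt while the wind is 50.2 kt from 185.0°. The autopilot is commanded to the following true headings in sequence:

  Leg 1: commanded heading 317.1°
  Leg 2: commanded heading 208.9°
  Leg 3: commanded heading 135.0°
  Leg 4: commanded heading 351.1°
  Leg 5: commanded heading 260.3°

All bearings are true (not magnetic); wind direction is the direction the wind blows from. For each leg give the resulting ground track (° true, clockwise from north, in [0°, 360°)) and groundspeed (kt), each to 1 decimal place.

Leg 1: track=330.4°, groundspeed=162.1 kt
Leg 2: track=223.5°, groundspeed=80.8 kt
Leg 3: track=112.3°, groundspeed=99.6 kt
Leg 4: track=355.1°, groundspeed=173.3 kt
Leg 5: track=283.9°, groundspeed=121.5 kt

Leg 1: heading 317.1°; drift +13.3° → track 330.4°, groundspeed 162.1 kt
Leg 2: heading 208.9°; drift +14.6° → track 223.5°, groundspeed 80.8 kt
Leg 3: heading 135.0°; drift -22.7° → track 112.3°, groundspeed 99.6 kt
Leg 4: heading 351.1°; drift +4.0° → track 355.1°, groundspeed 173.3 kt
Leg 5: heading 260.3°; drift +23.6° → track 283.9°, groundspeed 121.5 kt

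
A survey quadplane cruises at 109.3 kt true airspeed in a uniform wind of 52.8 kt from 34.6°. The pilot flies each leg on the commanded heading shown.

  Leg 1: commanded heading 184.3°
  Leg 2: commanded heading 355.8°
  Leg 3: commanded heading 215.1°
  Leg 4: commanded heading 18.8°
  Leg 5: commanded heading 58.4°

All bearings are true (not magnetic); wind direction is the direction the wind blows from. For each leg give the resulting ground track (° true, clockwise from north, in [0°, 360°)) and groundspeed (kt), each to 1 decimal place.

Leg 1: heading 184.3°; drift +9.8° → track 194.1°, groundspeed 157.2 kt
Leg 2: heading 355.8°; drift -25.9° → track 329.9°, groundspeed 75.8 kt
Leg 3: heading 215.1°; drift -0.2° → track 214.9°, groundspeed 162.1 kt
Leg 4: heading 18.8°; drift -13.8° → track 5.0°, groundspeed 60.2 kt
Leg 5: heading 58.4°; drift +19.3° → track 77.7°, groundspeed 64.6 kt

Leg 1: track=194.1°, groundspeed=157.2 kt
Leg 2: track=329.9°, groundspeed=75.8 kt
Leg 3: track=214.9°, groundspeed=162.1 kt
Leg 4: track=5.0°, groundspeed=60.2 kt
Leg 5: track=77.7°, groundspeed=64.6 kt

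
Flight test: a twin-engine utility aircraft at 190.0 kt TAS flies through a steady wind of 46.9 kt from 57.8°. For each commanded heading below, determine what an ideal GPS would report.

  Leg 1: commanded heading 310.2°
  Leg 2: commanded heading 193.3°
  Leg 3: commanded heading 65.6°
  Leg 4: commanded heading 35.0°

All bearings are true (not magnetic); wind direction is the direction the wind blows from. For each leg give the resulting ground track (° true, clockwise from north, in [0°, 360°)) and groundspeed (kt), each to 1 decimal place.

Leg 1: track=297.9°, groundspeed=209.0 kt
Leg 2: track=201.7°, groundspeed=225.9 kt
Leg 3: track=68.1°, groundspeed=143.7 kt
Leg 4: track=27.9°, groundspeed=147.9 kt

Leg 1: heading 310.2°; drift -12.3° → track 297.9°, groundspeed 209.0 kt
Leg 2: heading 193.3°; drift +8.4° → track 201.7°, groundspeed 225.9 kt
Leg 3: heading 65.6°; drift +2.5° → track 68.1°, groundspeed 143.7 kt
Leg 4: heading 35.0°; drift -7.1° → track 27.9°, groundspeed 147.9 kt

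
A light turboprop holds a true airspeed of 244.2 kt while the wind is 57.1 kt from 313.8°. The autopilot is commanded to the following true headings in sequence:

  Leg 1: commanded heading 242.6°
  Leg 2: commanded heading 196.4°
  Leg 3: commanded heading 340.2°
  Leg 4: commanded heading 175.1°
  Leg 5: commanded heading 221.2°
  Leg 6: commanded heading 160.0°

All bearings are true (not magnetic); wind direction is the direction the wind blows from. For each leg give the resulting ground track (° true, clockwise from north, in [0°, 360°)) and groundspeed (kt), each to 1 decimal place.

Leg 1: track=229.1°, groundspeed=232.2 kt
Leg 2: track=185.8°, groundspeed=275.2 kt
Leg 3: track=347.7°, groundspeed=194.7 kt
Leg 4: track=167.6°, groundspeed=289.6 kt
Leg 5: track=208.2°, groundspeed=253.3 kt
Leg 6: track=155.1°, groundspeed=296.5 kt

Leg 1: heading 242.6°; drift -13.5° → track 229.1°, groundspeed 232.2 kt
Leg 2: heading 196.4°; drift -10.6° → track 185.8°, groundspeed 275.2 kt
Leg 3: heading 340.2°; drift +7.5° → track 347.7°, groundspeed 194.7 kt
Leg 4: heading 175.1°; drift -7.5° → track 167.6°, groundspeed 289.6 kt
Leg 5: heading 221.2°; drift -13.0° → track 208.2°, groundspeed 253.3 kt
Leg 6: heading 160.0°; drift -4.9° → track 155.1°, groundspeed 296.5 kt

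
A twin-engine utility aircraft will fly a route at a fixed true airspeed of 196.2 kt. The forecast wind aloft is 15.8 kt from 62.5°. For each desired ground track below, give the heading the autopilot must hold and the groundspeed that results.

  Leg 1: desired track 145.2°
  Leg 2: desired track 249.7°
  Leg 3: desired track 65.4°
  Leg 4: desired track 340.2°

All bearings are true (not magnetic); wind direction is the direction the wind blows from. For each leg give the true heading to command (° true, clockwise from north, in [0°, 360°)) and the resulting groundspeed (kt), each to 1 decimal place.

Leg 1: heading=140.6°, groundspeed=193.6 kt
Leg 2: heading=250.3°, groundspeed=211.9 kt
Leg 3: heading=65.2°, groundspeed=180.4 kt
Leg 4: heading=344.8°, groundspeed=193.5 kt

Leg 1: desired track 145.2°; wind correction -4.6° → command heading 140.6°, groundspeed 193.6 kt
Leg 2: desired track 249.7°; wind correction +0.6° → command heading 250.3°, groundspeed 211.9 kt
Leg 3: desired track 65.4°; wind correction -0.2° → command heading 65.2°, groundspeed 180.4 kt
Leg 4: desired track 340.2°; wind correction +4.6° → command heading 344.8°, groundspeed 193.5 kt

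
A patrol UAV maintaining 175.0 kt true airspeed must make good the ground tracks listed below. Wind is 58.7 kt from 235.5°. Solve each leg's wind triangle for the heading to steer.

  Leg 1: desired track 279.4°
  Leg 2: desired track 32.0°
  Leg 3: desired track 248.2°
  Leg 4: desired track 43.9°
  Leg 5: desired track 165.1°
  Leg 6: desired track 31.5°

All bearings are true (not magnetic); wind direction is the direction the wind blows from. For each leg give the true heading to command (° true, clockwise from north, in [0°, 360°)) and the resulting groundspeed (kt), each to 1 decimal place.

Leg 1: desired track 279.4°; wind correction -13.4° → command heading 266.0°, groundspeed 127.9 kt
Leg 2: desired track 32.0°; wind correction -7.7° → command heading 24.3°, groundspeed 227.3 kt
Leg 3: desired track 248.2°; wind correction -4.2° → command heading 244.0°, groundspeed 117.3 kt
Leg 4: desired track 43.9°; wind correction -3.9° → command heading 40.0°, groundspeed 232.1 kt
Leg 5: desired track 165.1°; wind correction +18.4° → command heading 183.5°, groundspeed 146.3 kt
Leg 6: desired track 31.5°; wind correction -7.8° → command heading 23.7°, groundspeed 227.0 kt

Leg 1: heading=266.0°, groundspeed=127.9 kt
Leg 2: heading=24.3°, groundspeed=227.3 kt
Leg 3: heading=244.0°, groundspeed=117.3 kt
Leg 4: heading=40.0°, groundspeed=232.1 kt
Leg 5: heading=183.5°, groundspeed=146.3 kt
Leg 6: heading=23.7°, groundspeed=227.0 kt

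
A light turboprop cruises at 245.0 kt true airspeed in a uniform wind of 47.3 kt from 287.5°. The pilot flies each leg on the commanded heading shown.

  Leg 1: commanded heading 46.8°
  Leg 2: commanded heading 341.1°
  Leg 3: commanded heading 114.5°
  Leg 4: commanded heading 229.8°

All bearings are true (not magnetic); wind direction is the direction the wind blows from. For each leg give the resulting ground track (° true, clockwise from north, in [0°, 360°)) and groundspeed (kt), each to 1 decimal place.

Leg 1: track=55.5°, groundspeed=271.3 kt
Leg 2: track=351.1°, groundspeed=220.2 kt
Leg 3: track=113.4°, groundspeed=292.0 kt
Leg 4: track=219.5°, groundspeed=223.3 kt

Leg 1: heading 46.8°; drift +8.7° → track 55.5°, groundspeed 271.3 kt
Leg 2: heading 341.1°; drift +10.0° → track 351.1°, groundspeed 220.2 kt
Leg 3: heading 114.5°; drift -1.1° → track 113.4°, groundspeed 292.0 kt
Leg 4: heading 229.8°; drift -10.3° → track 219.5°, groundspeed 223.3 kt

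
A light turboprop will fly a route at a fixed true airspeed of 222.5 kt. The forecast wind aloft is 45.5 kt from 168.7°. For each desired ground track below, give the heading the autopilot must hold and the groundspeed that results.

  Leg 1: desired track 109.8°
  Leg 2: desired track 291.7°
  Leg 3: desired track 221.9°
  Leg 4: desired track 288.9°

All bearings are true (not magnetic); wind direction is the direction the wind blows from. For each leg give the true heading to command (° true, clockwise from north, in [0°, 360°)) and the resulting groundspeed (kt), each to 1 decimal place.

Leg 1: heading=119.9°, groundspeed=195.6 kt
Leg 2: heading=281.8°, groundspeed=244.0 kt
Leg 3: heading=212.5°, groundspeed=192.2 kt
Leg 4: heading=278.7°, groundspeed=241.9 kt

Leg 1: desired track 109.8°; wind correction +10.1° → command heading 119.9°, groundspeed 195.6 kt
Leg 2: desired track 291.7°; wind correction -9.9° → command heading 281.8°, groundspeed 244.0 kt
Leg 3: desired track 221.9°; wind correction -9.4° → command heading 212.5°, groundspeed 192.2 kt
Leg 4: desired track 288.9°; wind correction -10.2° → command heading 278.7°, groundspeed 241.9 kt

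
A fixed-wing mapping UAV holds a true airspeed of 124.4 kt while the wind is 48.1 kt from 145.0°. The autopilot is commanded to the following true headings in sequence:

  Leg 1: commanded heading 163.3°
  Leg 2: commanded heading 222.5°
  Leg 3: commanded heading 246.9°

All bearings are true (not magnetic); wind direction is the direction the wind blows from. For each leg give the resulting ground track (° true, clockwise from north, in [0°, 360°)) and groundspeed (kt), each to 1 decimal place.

Leg 1: track=174.2°, groundspeed=80.2 kt
Leg 2: track=244.9°, groundspeed=123.3 kt
Leg 3: track=266.2°, groundspeed=142.3 kt

Leg 1: heading 163.3°; drift +10.9° → track 174.2°, groundspeed 80.2 kt
Leg 2: heading 222.5°; drift +22.4° → track 244.9°, groundspeed 123.3 kt
Leg 3: heading 246.9°; drift +19.3° → track 266.2°, groundspeed 142.3 kt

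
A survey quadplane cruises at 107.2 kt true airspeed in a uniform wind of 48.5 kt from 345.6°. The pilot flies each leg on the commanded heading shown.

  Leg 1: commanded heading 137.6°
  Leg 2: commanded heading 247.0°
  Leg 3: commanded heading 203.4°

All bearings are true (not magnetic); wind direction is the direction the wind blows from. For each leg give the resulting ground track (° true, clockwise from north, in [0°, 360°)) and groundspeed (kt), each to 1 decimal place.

Leg 1: track=146.2°, groundspeed=151.7 kt
Leg 2: track=224.3°, groundspeed=124.1 kt
Leg 3: track=191.9°, groundspeed=148.5 kt

Leg 1: heading 137.6°; drift +8.6° → track 146.2°, groundspeed 151.7 kt
Leg 2: heading 247.0°; drift -22.7° → track 224.3°, groundspeed 124.1 kt
Leg 3: heading 203.4°; drift -11.5° → track 191.9°, groundspeed 148.5 kt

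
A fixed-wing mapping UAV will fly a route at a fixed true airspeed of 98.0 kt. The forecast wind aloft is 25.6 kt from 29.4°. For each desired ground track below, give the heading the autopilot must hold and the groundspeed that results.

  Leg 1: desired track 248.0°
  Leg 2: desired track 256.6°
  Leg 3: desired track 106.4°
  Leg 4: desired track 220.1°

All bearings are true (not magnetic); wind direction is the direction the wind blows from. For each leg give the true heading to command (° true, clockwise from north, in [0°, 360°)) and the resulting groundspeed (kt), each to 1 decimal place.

Leg 1: heading=257.4°, groundspeed=116.7 kt
Leg 2: heading=267.7°, groundspeed=113.6 kt
Leg 3: heading=91.7°, groundspeed=89.0 kt
Leg 4: heading=222.9°, groundspeed=123.0 kt

Leg 1: desired track 248.0°; wind correction +9.4° → command heading 257.4°, groundspeed 116.7 kt
Leg 2: desired track 256.6°; wind correction +11.1° → command heading 267.7°, groundspeed 113.6 kt
Leg 3: desired track 106.4°; wind correction -14.7° → command heading 91.7°, groundspeed 89.0 kt
Leg 4: desired track 220.1°; wind correction +2.8° → command heading 222.9°, groundspeed 123.0 kt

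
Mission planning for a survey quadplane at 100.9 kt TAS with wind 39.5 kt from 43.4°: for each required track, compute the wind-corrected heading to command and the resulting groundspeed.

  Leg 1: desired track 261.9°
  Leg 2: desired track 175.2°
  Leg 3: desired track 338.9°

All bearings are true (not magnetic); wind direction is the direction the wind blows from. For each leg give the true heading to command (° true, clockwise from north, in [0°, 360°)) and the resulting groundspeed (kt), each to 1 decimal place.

Leg 1: heading=276.0°, groundspeed=128.8 kt
Leg 2: heading=158.2°, groundspeed=122.8 kt
Leg 3: heading=359.6°, groundspeed=77.4 kt

Leg 1: desired track 261.9°; wind correction +14.1° → command heading 276.0°, groundspeed 128.8 kt
Leg 2: desired track 175.2°; wind correction -17.0° → command heading 158.2°, groundspeed 122.8 kt
Leg 3: desired track 338.9°; wind correction +20.7° → command heading 359.6°, groundspeed 77.4 kt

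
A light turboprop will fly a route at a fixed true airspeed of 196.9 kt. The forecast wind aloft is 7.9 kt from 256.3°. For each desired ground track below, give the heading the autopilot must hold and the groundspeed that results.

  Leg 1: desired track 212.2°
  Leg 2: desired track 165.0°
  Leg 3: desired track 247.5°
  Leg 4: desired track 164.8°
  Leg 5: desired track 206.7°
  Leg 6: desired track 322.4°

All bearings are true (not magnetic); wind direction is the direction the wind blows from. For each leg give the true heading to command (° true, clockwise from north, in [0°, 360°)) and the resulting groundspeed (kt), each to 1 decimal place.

Leg 1: heading=213.8°, groundspeed=191.2 kt
Leg 2: heading=167.3°, groundspeed=196.9 kt
Leg 3: heading=247.9°, groundspeed=189.1 kt
Leg 4: heading=167.1°, groundspeed=196.9 kt
Leg 5: heading=208.5°, groundspeed=191.7 kt
Leg 6: heading=320.3°, groundspeed=193.6 kt

Leg 1: desired track 212.2°; wind correction +1.6° → command heading 213.8°, groundspeed 191.2 kt
Leg 2: desired track 165.0°; wind correction +2.3° → command heading 167.3°, groundspeed 196.9 kt
Leg 3: desired track 247.5°; wind correction +0.4° → command heading 247.9°, groundspeed 189.1 kt
Leg 4: desired track 164.8°; wind correction +2.3° → command heading 167.1°, groundspeed 196.9 kt
Leg 5: desired track 206.7°; wind correction +1.8° → command heading 208.5°, groundspeed 191.7 kt
Leg 6: desired track 322.4°; wind correction -2.1° → command heading 320.3°, groundspeed 193.6 kt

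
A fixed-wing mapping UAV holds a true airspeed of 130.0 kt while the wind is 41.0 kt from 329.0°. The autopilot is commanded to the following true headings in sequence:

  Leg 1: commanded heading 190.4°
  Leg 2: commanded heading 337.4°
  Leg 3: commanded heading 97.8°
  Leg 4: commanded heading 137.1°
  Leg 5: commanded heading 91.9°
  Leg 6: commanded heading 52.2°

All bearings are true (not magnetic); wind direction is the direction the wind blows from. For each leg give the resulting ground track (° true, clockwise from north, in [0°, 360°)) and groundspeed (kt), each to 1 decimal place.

Leg 1: track=180.8°, groundspeed=163.0 kt
Leg 2: track=341.2°, groundspeed=89.6 kt
Leg 3: track=109.4°, groundspeed=158.9 kt
Leg 4: track=139.9°, groundspeed=170.3 kt
Leg 5: track=104.6°, groundspeed=156.1 kt
Leg 6: track=70.2°, groundspeed=131.6 kt

Leg 1: heading 190.4°; drift -9.6° → track 180.8°, groundspeed 163.0 kt
Leg 2: heading 337.4°; drift +3.8° → track 341.2°, groundspeed 89.6 kt
Leg 3: heading 97.8°; drift +11.6° → track 109.4°, groundspeed 158.9 kt
Leg 4: heading 137.1°; drift +2.8° → track 139.9°, groundspeed 170.3 kt
Leg 5: heading 91.9°; drift +12.7° → track 104.6°, groundspeed 156.1 kt
Leg 6: heading 52.2°; drift +18.0° → track 70.2°, groundspeed 131.6 kt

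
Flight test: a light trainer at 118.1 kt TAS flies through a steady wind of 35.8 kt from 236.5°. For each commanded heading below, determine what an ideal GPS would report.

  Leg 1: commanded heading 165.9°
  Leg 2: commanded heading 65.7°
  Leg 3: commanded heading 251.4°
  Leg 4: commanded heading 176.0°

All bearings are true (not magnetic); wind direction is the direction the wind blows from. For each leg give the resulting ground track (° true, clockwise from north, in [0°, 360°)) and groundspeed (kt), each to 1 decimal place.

Leg 1: heading 165.9°; drift -17.6° → track 148.3°, groundspeed 111.4 kt
Leg 2: heading 65.7°; drift -2.1° → track 63.6°, groundspeed 153.5 kt
Leg 3: heading 251.4°; drift +6.3° → track 257.7°, groundspeed 84.0 kt
Leg 4: heading 176.0°; drift -17.2° → track 158.8°, groundspeed 105.2 kt

Leg 1: track=148.3°, groundspeed=111.4 kt
Leg 2: track=63.6°, groundspeed=153.5 kt
Leg 3: track=257.7°, groundspeed=84.0 kt
Leg 4: track=158.8°, groundspeed=105.2 kt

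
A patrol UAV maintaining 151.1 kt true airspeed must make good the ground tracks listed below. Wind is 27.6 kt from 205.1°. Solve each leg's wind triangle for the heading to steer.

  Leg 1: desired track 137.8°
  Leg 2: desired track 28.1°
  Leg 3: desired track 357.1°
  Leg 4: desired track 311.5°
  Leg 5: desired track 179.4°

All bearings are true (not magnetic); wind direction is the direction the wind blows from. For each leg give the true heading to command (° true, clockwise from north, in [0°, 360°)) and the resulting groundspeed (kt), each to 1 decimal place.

Leg 1: desired track 137.8°; wind correction +9.7° → command heading 147.5°, groundspeed 138.3 kt
Leg 2: desired track 28.1°; wind correction +0.5° → command heading 28.6°, groundspeed 178.7 kt
Leg 3: desired track 357.1°; wind correction -4.9° → command heading 352.2°, groundspeed 174.9 kt
Leg 4: desired track 311.5°; wind correction -10.1° → command heading 301.4°, groundspeed 156.6 kt
Leg 5: desired track 179.4°; wind correction +4.5° → command heading 183.9°, groundspeed 125.8 kt

Leg 1: heading=147.5°, groundspeed=138.3 kt
Leg 2: heading=28.6°, groundspeed=178.7 kt
Leg 3: heading=352.2°, groundspeed=174.9 kt
Leg 4: heading=301.4°, groundspeed=156.6 kt
Leg 5: heading=183.9°, groundspeed=125.8 kt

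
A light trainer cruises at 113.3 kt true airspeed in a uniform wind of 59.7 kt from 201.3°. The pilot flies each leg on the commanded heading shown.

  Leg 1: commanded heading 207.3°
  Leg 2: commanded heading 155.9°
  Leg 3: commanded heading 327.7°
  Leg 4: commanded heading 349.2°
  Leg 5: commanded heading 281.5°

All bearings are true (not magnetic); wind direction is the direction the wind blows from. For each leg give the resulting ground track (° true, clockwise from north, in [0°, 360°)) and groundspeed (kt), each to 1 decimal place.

Leg 1: track=213.9°, groundspeed=54.3 kt
Leg 2: track=125.1°, groundspeed=83.1 kt
Leg 3: track=345.6°, groundspeed=156.3 kt
Leg 4: track=0.2°, groundspeed=166.9 kt
Leg 5: track=311.2°, groundspeed=118.7 kt

Leg 1: heading 207.3°; drift +6.6° → track 213.9°, groundspeed 54.3 kt
Leg 2: heading 155.9°; drift -30.8° → track 125.1°, groundspeed 83.1 kt
Leg 3: heading 327.7°; drift +17.9° → track 345.6°, groundspeed 156.3 kt
Leg 4: heading 349.2°; drift +11.0° → track 0.2°, groundspeed 166.9 kt
Leg 5: heading 281.5°; drift +29.7° → track 311.2°, groundspeed 118.7 kt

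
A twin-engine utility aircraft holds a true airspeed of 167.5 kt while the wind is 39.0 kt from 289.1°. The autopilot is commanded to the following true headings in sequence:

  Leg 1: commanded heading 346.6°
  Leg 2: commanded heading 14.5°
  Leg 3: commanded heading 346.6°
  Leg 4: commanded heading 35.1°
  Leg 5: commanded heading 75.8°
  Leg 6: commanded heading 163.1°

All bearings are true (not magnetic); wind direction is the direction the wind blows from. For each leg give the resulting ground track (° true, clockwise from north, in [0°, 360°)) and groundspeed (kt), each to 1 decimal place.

Leg 1: heading 346.6°; drift +12.7° → track 359.3°, groundspeed 150.2 kt
Leg 2: heading 14.5°; drift +13.3° → track 27.8°, groundspeed 168.9 kt
Leg 3: heading 346.6°; drift +12.7° → track 359.3°, groundspeed 150.2 kt
Leg 4: heading 35.1°; drift +11.9° → track 47.0°, groundspeed 182.1 kt
Leg 5: heading 75.8°; drift +6.1° → track 81.9°, groundspeed 201.2 kt
Leg 6: heading 163.1°; drift -9.4° → track 153.7°, groundspeed 193.0 kt

Leg 1: track=359.3°, groundspeed=150.2 kt
Leg 2: track=27.8°, groundspeed=168.9 kt
Leg 3: track=359.3°, groundspeed=150.2 kt
Leg 4: track=47.0°, groundspeed=182.1 kt
Leg 5: track=81.9°, groundspeed=201.2 kt
Leg 6: track=153.7°, groundspeed=193.0 kt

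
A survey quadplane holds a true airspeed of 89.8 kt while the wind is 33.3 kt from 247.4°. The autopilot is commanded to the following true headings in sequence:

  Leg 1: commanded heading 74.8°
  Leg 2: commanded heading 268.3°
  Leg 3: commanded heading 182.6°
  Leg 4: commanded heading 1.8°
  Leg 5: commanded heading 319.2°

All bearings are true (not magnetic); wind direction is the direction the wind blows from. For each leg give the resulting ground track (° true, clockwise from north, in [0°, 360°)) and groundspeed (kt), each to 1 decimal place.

Leg 1: track=72.8°, groundspeed=122.9 kt
Leg 2: track=279.7°, groundspeed=59.9 kt
Leg 3: track=160.9°, groundspeed=81.4 kt
Leg 4: track=18.1°, groundspeed=107.9 kt
Leg 5: track=340.9°, groundspeed=85.5 kt

Leg 1: heading 74.8°; drift -2.0° → track 72.8°, groundspeed 122.9 kt
Leg 2: heading 268.3°; drift +11.4° → track 279.7°, groundspeed 59.9 kt
Leg 3: heading 182.6°; drift -21.7° → track 160.9°, groundspeed 81.4 kt
Leg 4: heading 1.8°; drift +16.3° → track 18.1°, groundspeed 107.9 kt
Leg 5: heading 319.2°; drift +21.7° → track 340.9°, groundspeed 85.5 kt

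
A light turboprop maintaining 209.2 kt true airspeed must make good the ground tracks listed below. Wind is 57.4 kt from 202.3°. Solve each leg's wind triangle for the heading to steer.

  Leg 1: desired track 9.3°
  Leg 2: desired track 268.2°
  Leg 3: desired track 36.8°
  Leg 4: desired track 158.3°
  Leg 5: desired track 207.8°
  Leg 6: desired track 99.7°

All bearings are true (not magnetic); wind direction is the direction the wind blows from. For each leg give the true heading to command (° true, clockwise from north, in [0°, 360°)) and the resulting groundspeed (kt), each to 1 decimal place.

Leg 1: heading=5.8°, groundspeed=264.7 kt
Leg 2: heading=253.7°, groundspeed=179.1 kt
Leg 3: heading=40.7°, groundspeed=264.3 kt
Leg 4: heading=169.3°, groundspeed=164.1 kt
Leg 5: heading=206.3°, groundspeed=152.0 kt
Leg 6: heading=115.2°, groundspeed=214.1 kt

Leg 1: desired track 9.3°; wind correction -3.5° → command heading 5.8°, groundspeed 264.7 kt
Leg 2: desired track 268.2°; wind correction -14.5° → command heading 253.7°, groundspeed 179.1 kt
Leg 3: desired track 36.8°; wind correction +3.9° → command heading 40.7°, groundspeed 264.3 kt
Leg 4: desired track 158.3°; wind correction +11.0° → command heading 169.3°, groundspeed 164.1 kt
Leg 5: desired track 207.8°; wind correction -1.5° → command heading 206.3°, groundspeed 152.0 kt
Leg 6: desired track 99.7°; wind correction +15.5° → command heading 115.2°, groundspeed 214.1 kt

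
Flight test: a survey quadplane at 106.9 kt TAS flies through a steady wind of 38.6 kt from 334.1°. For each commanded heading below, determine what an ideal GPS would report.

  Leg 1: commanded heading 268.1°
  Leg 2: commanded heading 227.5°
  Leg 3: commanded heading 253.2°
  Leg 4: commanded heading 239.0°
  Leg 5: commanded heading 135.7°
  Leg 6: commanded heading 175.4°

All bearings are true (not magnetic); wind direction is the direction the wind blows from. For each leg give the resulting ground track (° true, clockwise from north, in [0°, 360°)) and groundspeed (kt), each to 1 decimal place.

Leg 1: track=247.0°, groundspeed=97.8 kt
Leg 2: track=210.1°, groundspeed=123.6 kt
Leg 3: track=232.5°, groundspeed=107.8 kt
Leg 4: track=219.8°, groundspeed=116.8 kt
Leg 5: track=140.6°, groundspeed=144.0 kt
Leg 6: track=169.8°, groundspeed=143.5 kt

Leg 1: heading 268.1°; drift -21.1° → track 247.0°, groundspeed 97.8 kt
Leg 2: heading 227.5°; drift -17.4° → track 210.1°, groundspeed 123.6 kt
Leg 3: heading 253.2°; drift -20.7° → track 232.5°, groundspeed 107.8 kt
Leg 4: heading 239.0°; drift -19.2° → track 219.8°, groundspeed 116.8 kt
Leg 5: heading 135.7°; drift +4.9° → track 140.6°, groundspeed 144.0 kt
Leg 6: heading 175.4°; drift -5.6° → track 169.8°, groundspeed 143.5 kt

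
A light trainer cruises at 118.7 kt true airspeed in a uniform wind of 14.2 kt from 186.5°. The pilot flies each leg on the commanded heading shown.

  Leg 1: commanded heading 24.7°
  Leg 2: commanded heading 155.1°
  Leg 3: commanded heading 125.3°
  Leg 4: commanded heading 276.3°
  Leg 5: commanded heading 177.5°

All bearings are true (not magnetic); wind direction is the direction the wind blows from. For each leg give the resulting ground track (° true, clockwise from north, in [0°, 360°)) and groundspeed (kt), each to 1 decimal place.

Leg 1: track=22.8°, groundspeed=132.3 kt
Leg 2: track=151.1°, groundspeed=106.8 kt
Leg 3: track=119.0°, groundspeed=112.5 kt
Leg 4: track=283.1°, groundspeed=119.5 kt
Leg 5: track=176.3°, groundspeed=104.7 kt

Leg 1: heading 24.7°; drift -1.9° → track 22.8°, groundspeed 132.3 kt
Leg 2: heading 155.1°; drift -4.0° → track 151.1°, groundspeed 106.8 kt
Leg 3: heading 125.3°; drift -6.3° → track 119.0°, groundspeed 112.5 kt
Leg 4: heading 276.3°; drift +6.8° → track 283.1°, groundspeed 119.5 kt
Leg 5: heading 177.5°; drift -1.2° → track 176.3°, groundspeed 104.7 kt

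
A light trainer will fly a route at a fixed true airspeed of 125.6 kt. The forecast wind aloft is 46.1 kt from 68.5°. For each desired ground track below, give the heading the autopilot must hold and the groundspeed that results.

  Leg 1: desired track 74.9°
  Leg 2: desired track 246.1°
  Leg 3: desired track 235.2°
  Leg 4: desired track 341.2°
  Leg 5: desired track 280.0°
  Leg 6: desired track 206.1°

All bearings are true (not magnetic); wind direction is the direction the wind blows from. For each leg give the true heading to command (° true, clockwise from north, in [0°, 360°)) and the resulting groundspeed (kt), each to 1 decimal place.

Leg 1: desired track 74.9°; wind correction -2.3° → command heading 72.6°, groundspeed 79.7 kt
Leg 2: desired track 246.1°; wind correction -0.9° → command heading 245.2°, groundspeed 171.6 kt
Leg 3: desired track 235.2°; wind correction -4.8° → command heading 230.4°, groundspeed 170.0 kt
Leg 4: desired track 341.2°; wind correction +21.5° → command heading 2.7°, groundspeed 114.7 kt
Leg 5: desired track 280.0°; wind correction +11.1° → command heading 291.1°, groundspeed 162.6 kt
Leg 6: desired track 206.1°; wind correction -14.3° → command heading 191.8°, groundspeed 155.7 kt

Leg 1: heading=72.6°, groundspeed=79.7 kt
Leg 2: heading=245.2°, groundspeed=171.6 kt
Leg 3: heading=230.4°, groundspeed=170.0 kt
Leg 4: heading=2.7°, groundspeed=114.7 kt
Leg 5: heading=291.1°, groundspeed=162.6 kt
Leg 6: heading=191.8°, groundspeed=155.7 kt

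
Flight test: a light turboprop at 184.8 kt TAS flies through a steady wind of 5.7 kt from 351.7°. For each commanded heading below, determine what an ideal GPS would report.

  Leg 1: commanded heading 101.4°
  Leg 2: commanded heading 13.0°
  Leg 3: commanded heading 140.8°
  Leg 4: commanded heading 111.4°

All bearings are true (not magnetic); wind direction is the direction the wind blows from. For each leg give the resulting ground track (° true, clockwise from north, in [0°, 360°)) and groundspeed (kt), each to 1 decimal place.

Leg 1: track=103.0°, groundspeed=186.8 kt
Leg 2: track=13.7°, groundspeed=179.5 kt
Leg 3: track=141.7°, groundspeed=189.7 kt
Leg 4: track=112.9°, groundspeed=187.7 kt

Leg 1: heading 101.4°; drift +1.6° → track 103.0°, groundspeed 186.8 kt
Leg 2: heading 13.0°; drift +0.7° → track 13.7°, groundspeed 179.5 kt
Leg 3: heading 140.8°; drift +0.9° → track 141.7°, groundspeed 189.7 kt
Leg 4: heading 111.4°; drift +1.5° → track 112.9°, groundspeed 187.7 kt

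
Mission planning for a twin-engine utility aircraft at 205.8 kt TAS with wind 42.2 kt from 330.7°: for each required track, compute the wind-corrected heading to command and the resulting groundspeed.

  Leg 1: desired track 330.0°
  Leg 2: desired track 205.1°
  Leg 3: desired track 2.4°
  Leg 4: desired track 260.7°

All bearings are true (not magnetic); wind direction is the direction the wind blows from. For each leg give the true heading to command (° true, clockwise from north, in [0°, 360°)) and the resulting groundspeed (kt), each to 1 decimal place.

Leg 1: heading=330.1°, groundspeed=163.6 kt
Leg 2: heading=214.7°, groundspeed=227.5 kt
Leg 3: heading=356.2°, groundspeed=168.7 kt
Leg 4: heading=271.8°, groundspeed=187.5 kt

Leg 1: desired track 330.0°; wind correction +0.1° → command heading 330.1°, groundspeed 163.6 kt
Leg 2: desired track 205.1°; wind correction +9.6° → command heading 214.7°, groundspeed 227.5 kt
Leg 3: desired track 2.4°; wind correction -6.2° → command heading 356.2°, groundspeed 168.7 kt
Leg 4: desired track 260.7°; wind correction +11.1° → command heading 271.8°, groundspeed 187.5 kt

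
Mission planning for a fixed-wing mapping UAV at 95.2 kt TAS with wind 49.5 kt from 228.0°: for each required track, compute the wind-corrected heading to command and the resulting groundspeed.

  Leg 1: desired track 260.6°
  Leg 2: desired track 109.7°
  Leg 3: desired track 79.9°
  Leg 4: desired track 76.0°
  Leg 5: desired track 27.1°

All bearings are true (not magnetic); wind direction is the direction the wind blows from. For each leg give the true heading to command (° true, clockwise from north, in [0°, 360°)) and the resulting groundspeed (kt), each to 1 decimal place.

Leg 1: desired track 260.6°; wind correction -16.3° → command heading 244.3°, groundspeed 49.7 kt
Leg 2: desired track 109.7°; wind correction +27.2° → command heading 136.9°, groundspeed 108.1 kt
Leg 3: desired track 79.9°; wind correction +15.9° → command heading 95.8°, groundspeed 133.6 kt
Leg 4: desired track 76.0°; wind correction +14.1° → command heading 90.1°, groundspeed 136.0 kt
Leg 5: desired track 27.1°; wind correction -10.7° → command heading 16.4°, groundspeed 139.8 kt

Leg 1: heading=244.3°, groundspeed=49.7 kt
Leg 2: heading=136.9°, groundspeed=108.1 kt
Leg 3: heading=95.8°, groundspeed=133.6 kt
Leg 4: heading=90.1°, groundspeed=136.0 kt
Leg 5: heading=16.4°, groundspeed=139.8 kt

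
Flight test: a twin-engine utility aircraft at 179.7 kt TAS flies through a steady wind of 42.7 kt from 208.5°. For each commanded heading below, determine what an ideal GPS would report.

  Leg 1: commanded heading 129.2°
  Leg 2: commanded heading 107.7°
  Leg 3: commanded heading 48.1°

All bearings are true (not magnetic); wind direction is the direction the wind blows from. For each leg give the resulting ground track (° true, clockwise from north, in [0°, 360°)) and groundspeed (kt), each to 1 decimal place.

Leg 1: heading 129.2°; drift -13.7° → track 115.5°, groundspeed 176.8 kt
Leg 2: heading 107.7°; drift -12.6° → track 95.1°, groundspeed 192.3 kt
Leg 3: heading 48.1°; drift -3.7° → track 44.4°, groundspeed 220.4 kt

Leg 1: track=115.5°, groundspeed=176.8 kt
Leg 2: track=95.1°, groundspeed=192.3 kt
Leg 3: track=44.4°, groundspeed=220.4 kt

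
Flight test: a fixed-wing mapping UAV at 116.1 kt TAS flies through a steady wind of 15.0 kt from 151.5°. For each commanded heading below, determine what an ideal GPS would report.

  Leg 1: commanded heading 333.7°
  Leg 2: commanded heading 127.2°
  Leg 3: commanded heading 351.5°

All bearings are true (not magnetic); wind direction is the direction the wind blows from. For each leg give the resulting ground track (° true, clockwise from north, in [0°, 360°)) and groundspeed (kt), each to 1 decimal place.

Leg 1: track=333.4°, groundspeed=131.1 kt
Leg 2: track=123.8°, groundspeed=102.6 kt
Leg 3: track=349.2°, groundspeed=130.3 kt

Leg 1: heading 333.7°; drift -0.3° → track 333.4°, groundspeed 131.1 kt
Leg 2: heading 127.2°; drift -3.4° → track 123.8°, groundspeed 102.6 kt
Leg 3: heading 351.5°; drift -2.3° → track 349.2°, groundspeed 130.3 kt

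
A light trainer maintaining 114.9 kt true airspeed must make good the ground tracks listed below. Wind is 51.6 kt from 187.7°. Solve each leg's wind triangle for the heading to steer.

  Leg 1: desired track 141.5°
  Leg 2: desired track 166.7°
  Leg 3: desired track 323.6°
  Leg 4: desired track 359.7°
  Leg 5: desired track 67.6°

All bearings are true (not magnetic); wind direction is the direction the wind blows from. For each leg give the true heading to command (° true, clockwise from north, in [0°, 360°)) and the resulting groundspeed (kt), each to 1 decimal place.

Leg 1: desired track 141.5°; wind correction +18.9° → command heading 160.4°, groundspeed 73.0 kt
Leg 2: desired track 166.7°; wind correction +9.3° → command heading 176.0°, groundspeed 65.2 kt
Leg 3: desired track 323.6°; wind correction -18.2° → command heading 305.4°, groundspeed 146.2 kt
Leg 4: desired track 359.7°; wind correction -3.6° → command heading 356.1°, groundspeed 165.8 kt
Leg 5: desired track 67.6°; wind correction +22.9° → command heading 90.5°, groundspeed 131.8 kt

Leg 1: heading=160.4°, groundspeed=73.0 kt
Leg 2: heading=176.0°, groundspeed=65.2 kt
Leg 3: heading=305.4°, groundspeed=146.2 kt
Leg 4: heading=356.1°, groundspeed=165.8 kt
Leg 5: heading=90.5°, groundspeed=131.8 kt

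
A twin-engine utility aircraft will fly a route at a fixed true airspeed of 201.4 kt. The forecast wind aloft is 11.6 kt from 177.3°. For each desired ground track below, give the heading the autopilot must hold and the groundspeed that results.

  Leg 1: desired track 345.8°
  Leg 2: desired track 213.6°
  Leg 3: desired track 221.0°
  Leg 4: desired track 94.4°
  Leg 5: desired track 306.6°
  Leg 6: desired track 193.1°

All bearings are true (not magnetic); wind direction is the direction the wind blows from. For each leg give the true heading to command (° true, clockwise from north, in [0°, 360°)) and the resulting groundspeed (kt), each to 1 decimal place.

Leg 1: heading=345.1°, groundspeed=212.8 kt
Leg 2: heading=211.6°, groundspeed=191.9 kt
Leg 3: heading=218.7°, groundspeed=192.9 kt
Leg 4: heading=97.7°, groundspeed=199.6 kt
Leg 5: heading=304.0°, groundspeed=208.5 kt
Leg 6: heading=192.2°, groundspeed=190.2 kt

Leg 1: desired track 345.8°; wind correction -0.7° → command heading 345.1°, groundspeed 212.8 kt
Leg 2: desired track 213.6°; wind correction -2.0° → command heading 211.6°, groundspeed 191.9 kt
Leg 3: desired track 221.0°; wind correction -2.3° → command heading 218.7°, groundspeed 192.9 kt
Leg 4: desired track 94.4°; wind correction +3.3° → command heading 97.7°, groundspeed 199.6 kt
Leg 5: desired track 306.6°; wind correction -2.6° → command heading 304.0°, groundspeed 208.5 kt
Leg 6: desired track 193.1°; wind correction -0.9° → command heading 192.2°, groundspeed 190.2 kt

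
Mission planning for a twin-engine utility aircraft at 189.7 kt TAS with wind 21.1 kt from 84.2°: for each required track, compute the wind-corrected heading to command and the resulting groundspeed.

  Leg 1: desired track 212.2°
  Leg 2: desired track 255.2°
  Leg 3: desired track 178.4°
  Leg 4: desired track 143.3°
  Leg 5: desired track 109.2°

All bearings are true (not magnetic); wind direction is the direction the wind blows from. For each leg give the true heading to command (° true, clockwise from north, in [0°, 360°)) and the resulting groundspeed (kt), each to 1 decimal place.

Leg 1: desired track 212.2°; wind correction -5.0° → command heading 207.2°, groundspeed 202.0 kt
Leg 2: desired track 255.2°; wind correction -1.0° → command heading 254.2°, groundspeed 210.5 kt
Leg 3: desired track 178.4°; wind correction -6.4° → command heading 172.0°, groundspeed 190.1 kt
Leg 4: desired track 143.3°; wind correction -5.5° → command heading 137.8°, groundspeed 178.0 kt
Leg 5: desired track 109.2°; wind correction -2.7° → command heading 106.5°, groundspeed 170.4 kt

Leg 1: heading=207.2°, groundspeed=202.0 kt
Leg 2: heading=254.2°, groundspeed=210.5 kt
Leg 3: heading=172.0°, groundspeed=190.1 kt
Leg 4: heading=137.8°, groundspeed=178.0 kt
Leg 5: heading=106.5°, groundspeed=170.4 kt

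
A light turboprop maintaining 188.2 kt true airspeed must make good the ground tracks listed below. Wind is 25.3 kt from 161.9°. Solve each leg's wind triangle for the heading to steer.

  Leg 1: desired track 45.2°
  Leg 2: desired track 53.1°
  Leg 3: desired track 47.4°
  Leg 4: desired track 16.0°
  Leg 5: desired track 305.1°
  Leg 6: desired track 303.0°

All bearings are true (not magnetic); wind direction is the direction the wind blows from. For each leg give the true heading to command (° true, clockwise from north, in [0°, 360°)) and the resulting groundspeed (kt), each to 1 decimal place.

Leg 1: desired track 45.2°; wind correction +6.9° → command heading 52.1°, groundspeed 198.2 kt
Leg 2: desired track 53.1°; wind correction +7.3° → command heading 60.4°, groundspeed 194.8 kt
Leg 3: desired track 47.4°; wind correction +7.0° → command heading 54.4°, groundspeed 197.3 kt
Leg 4: desired track 16.0°; wind correction +4.3° → command heading 20.3°, groundspeed 208.6 kt
Leg 5: desired track 305.1°; wind correction -4.6° → command heading 300.5°, groundspeed 207.8 kt
Leg 6: desired track 303.0°; wind correction -4.8° → command heading 298.2°, groundspeed 207.2 kt

Leg 1: heading=52.1°, groundspeed=198.2 kt
Leg 2: heading=60.4°, groundspeed=194.8 kt
Leg 3: heading=54.4°, groundspeed=197.3 kt
Leg 4: heading=20.3°, groundspeed=208.6 kt
Leg 5: heading=300.5°, groundspeed=207.8 kt
Leg 6: heading=298.2°, groundspeed=207.2 kt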